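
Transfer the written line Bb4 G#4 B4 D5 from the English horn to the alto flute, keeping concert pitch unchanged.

Ab4 F#4 A4 C5

First find concert pitch: the English horn sounds a perfect fifth below written, so Bb4 G#4 B4 D5 sounds Eb4 C#4 E4 G4.
Then write for alto flute: it sounds a perfect fourth below written, so the part must be a perfect fourth above concert.
Eb4 → Ab4
C#4 → F#4
E4 → A4
G4 → C5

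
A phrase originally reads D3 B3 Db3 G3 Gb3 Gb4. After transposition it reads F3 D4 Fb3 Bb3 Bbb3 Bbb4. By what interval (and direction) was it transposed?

From D3 to F3 is 3 letter names — a third of some quality.
D3 to F3 is 3 semitones, which makes it a minor third; the second version is higher, so the direction is up.
Checking another pair — Gb4 → Bbb4 — gives the same interval.

up a minor third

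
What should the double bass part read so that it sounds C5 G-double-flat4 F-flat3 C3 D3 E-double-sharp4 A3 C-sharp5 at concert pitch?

The double bass sounds a perfect octave below written, so the written part must be a perfect octave above concert — transpose each note up.
C5 → C6
Gbb4 → Gbb5
Fb3 → Fb4
C3 → C4
D3 → D4
E##4 → E##5
A3 → A4
C#5 → C#6

C6 Gbb5 Fb4 C4 D4 E##5 A4 C#6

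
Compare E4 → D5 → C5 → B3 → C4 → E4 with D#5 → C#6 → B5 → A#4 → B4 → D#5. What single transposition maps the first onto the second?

From E4 to D#5 is 7 letter names — a seventh of some quality.
E4 to D#5 is 11 semitones, which makes it a major seventh; the second version is higher, so the direction is up.
Checking another pair — E4 → D#5 — gives the same interval.

up a major seventh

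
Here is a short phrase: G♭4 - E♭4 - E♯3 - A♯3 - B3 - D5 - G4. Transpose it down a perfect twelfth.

Cb3 Ab2 A#1 D#2 E2 G3 C3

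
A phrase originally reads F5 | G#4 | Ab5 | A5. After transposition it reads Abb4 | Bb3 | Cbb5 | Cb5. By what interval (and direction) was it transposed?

down an augmented sixth

From F5 to Abb4 is 6 letter names — a sixth of some quality.
Abb4 to F5 is 10 semitones, which makes it an augmented sixth; the second version is lower, so the direction is down.
Checking another pair — A5 → Cb5 — gives the same interval.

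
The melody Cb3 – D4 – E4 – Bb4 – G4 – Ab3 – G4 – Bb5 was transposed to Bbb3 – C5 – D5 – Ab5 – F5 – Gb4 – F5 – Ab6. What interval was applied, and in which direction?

up a minor seventh

Take the first pair: Cb3 → Bbb3. C to B spans 7 letter names, so the interval is some kind of seventh.
Cb3 to Bbb3 is 10 semitones, which makes it a minor seventh; the second version is higher, so the direction is up.
Checking another pair — Bb5 → Ab6 — gives the same interval.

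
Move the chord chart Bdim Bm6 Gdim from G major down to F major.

Adim Am6 Fdim

G major down to F major is a major second; each chord root moves by that interval while the quality stays the same.
Bdim: root B down a major second → A, giving Adim.
Bm6: root B down a major second → A, giving Am6.
Gdim: root G down a major second → F, giving Fdim.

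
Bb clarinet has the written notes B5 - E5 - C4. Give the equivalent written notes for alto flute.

First find concert pitch: the Bb clarinet sounds a major second below written, so B5 E5 C4 sounds A5 D5 Bb3.
Then write for alto flute: it sounds a perfect fourth below written, so the part must be a perfect fourth above concert.
A5 → D6
D5 → G5
Bb3 → Eb4

D6 G5 Eb4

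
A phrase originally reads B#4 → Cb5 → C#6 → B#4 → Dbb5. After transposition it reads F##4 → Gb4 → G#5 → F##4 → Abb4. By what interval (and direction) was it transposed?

From B#4 to F##4 is 4 letter names — a fourth of some quality.
F##4 to B#4 is 5 semitones, which makes it a perfect fourth; the second version is lower, so the direction is down.
Checking another pair — Dbb5 → Abb4 — gives the same interval.

down a perfect fourth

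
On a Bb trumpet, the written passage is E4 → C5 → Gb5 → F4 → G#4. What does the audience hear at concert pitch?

Written C4 on the Bb trumpet sounds as Bb3, a major second lower; apply that shift to every note.
E4 to D4
C5 to Bb4
Gb5 to Fb5
F4 to Eb4
G#4 to F#4

D4 Bb4 Fb5 Eb4 F#4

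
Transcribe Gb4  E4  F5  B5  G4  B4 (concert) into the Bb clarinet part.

Ab4 F#4 G5 C#6 A4 C#5

The Bb clarinet sounds a major second below written, so the written part must be a major second above concert — transpose each note up.
Gb4 → Ab4
E4 → F#4
F5 → G5
B5 → C#6
G4 → A4
B4 → C#5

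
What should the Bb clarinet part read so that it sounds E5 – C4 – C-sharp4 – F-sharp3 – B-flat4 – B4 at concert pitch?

The Bb clarinet sounds a major second below written, so the written part must be a major second above concert — transpose each note up.
E5 becomes F#5
C4 becomes D4
C#4 becomes D#4
F#3 becomes G#3
Bb4 becomes C5
B4 becomes C#5

F#5 D4 D#4 G#3 C5 C#5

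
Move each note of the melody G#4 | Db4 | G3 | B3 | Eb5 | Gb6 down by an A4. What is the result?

D4 Abb3 Db3 F3 Bbb4 Dbb6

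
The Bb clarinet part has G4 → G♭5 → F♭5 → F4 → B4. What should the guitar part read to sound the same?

First find concert pitch: the Bb clarinet sounds a major second below written, so G4 G♭5 F♭5 F4 B4 sounds F4 Fb5 Ebb5 Eb4 A4.
Then write for guitar: it sounds a perfect octave below written, so the part must be a perfect octave above concert.
F4 → F5
Fb5 → Fb6
Ebb5 → Ebb6
Eb4 → Eb5
A4 → A5

F5 Fb6 Ebb6 Eb5 A5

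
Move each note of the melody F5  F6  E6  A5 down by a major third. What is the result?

A major third down from F5 gives Db5.
F6 down a major third is Db6.
E6: a third down reaches C, and 4 semitones makes it C6.
A major third down from A5 gives F5.

Db5 Db6 C6 F5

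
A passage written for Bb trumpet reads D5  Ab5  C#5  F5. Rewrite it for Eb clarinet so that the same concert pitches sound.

A4 Eb5 G#4 C5

First find concert pitch: the Bb trumpet sounds a major second below written, so D5 Ab5 C#5 F5 sounds C5 Gb5 B4 Eb5.
Then write for Eb clarinet: it sounds a minor third above written, so the part must be a minor third below concert.
C5 → A4
Gb5 → Eb5
B4 → G#4
Eb5 → C5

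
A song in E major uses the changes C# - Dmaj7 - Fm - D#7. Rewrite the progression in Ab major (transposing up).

F Gbmaj7 Bbbm G7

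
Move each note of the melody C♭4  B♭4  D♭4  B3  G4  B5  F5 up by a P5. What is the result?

Cb4 becomes Gb4
Bb4 becomes F5
Db4 becomes Ab4
B3 becomes F#4
G4 becomes D5
B5 becomes F#6
F5 becomes C6

Gb4 F5 Ab4 F#4 D5 F#6 C6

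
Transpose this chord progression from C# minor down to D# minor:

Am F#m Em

Bm G#m F#m

C# minor down to D# minor is a minor seventh; each chord root moves by that interval while the quality stays the same.
Am: root A down a minor seventh → B, giving Bm.
F#m: root F# down a minor seventh → G#, giving G#m.
Em: root E down a minor seventh → F#, giving F#m.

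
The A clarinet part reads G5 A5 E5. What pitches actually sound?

Written C4 on the A clarinet sounds as A3, a minor third lower; apply that shift to every note.
G5 to E5
A5 to F#5
E5 to C#5

E5 F#5 C#5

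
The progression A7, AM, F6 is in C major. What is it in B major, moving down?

G#7 G#M E6

C major down to B major is a minor second; each chord root moves by that interval while the quality stays the same.
A7: root A down a minor second → G#, giving G#7.
AM: root A down a minor second → G#, giving G#M.
F6: root F down a minor second → E, giving E6.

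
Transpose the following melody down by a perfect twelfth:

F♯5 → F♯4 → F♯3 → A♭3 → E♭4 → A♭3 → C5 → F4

B3 B2 B1 Db2 Ab2 Db2 F3 Bb2

F#5 down a perfect twelfth is B3.
F#4: a twelfth down reaches B, and 19 semitones makes it B2.
A perfect twelfth down from F#3 gives B1.
Ab3: a twelfth down reaches D, and 19 semitones makes it Db2.
Eb4 down a perfect twelfth is Ab2.
A perfect twelfth down from Ab3 gives Db2.
A perfect twelfth down from C5 gives F3.
F4 down a perfect twelfth is Bb2.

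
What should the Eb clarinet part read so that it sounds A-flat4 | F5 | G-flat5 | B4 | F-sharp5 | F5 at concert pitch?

Written C4 sounds as Eb4 on the Eb clarinet, so concert pitches are written a minor third down.
Ab4 gives F4
F5 gives D5
Gb5 gives Eb5
B4 gives G#4
F#5 gives D#5
F5 gives D5

F4 D5 Eb5 G#4 D#5 D5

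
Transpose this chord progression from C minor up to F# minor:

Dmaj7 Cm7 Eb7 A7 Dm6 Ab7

G#maj7 F#m7 A7 D#7 G#m6 D7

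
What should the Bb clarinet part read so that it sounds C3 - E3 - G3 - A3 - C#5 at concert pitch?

D3 F#3 A3 B3 D#5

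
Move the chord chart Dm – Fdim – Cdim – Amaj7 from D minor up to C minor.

Cm Ebdim Bbdim Gmaj7

D minor up to C minor is a minor seventh; each chord root moves by that interval while the quality stays the same.
Dm: root D up a minor seventh → C, giving Cm.
Fdim: root F up a minor seventh → Eb, giving Ebdim.
Cdim: root C up a minor seventh → Bb, giving Bbdim.
Amaj7: root A up a minor seventh → G, giving Gmaj7.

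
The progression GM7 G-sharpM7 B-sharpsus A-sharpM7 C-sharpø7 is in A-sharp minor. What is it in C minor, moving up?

A-sharp minor up to C minor is a diminished third; each chord root moves by that interval while the quality stays the same.
GM7: root G up a diminished third → Bbb, giving BbbM7.
G-sharpM7: root G-sharp up a diminished third → Bb, giving BbM7.
B-sharpsus: root B-sharp up a diminished third → D, giving Dsus.
A-sharpM7: root A-sharp up a diminished third → C, giving CM7.
C-sharpø7: root C-sharp up a diminished third → Eb, giving Ebø7.

BbbM7 BbM7 Dsus CM7 Ebø7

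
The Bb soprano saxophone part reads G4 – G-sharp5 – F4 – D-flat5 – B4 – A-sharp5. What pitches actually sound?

Written C4 on the Bb soprano saxophone sounds as Bb3, a major second lower; apply that shift to every note.
G4 becomes F4
G#5 becomes F#5
F4 becomes Eb4
Db5 becomes Cb5
B4 becomes A4
A#5 becomes G#5

F4 F#5 Eb4 Cb5 A4 G#5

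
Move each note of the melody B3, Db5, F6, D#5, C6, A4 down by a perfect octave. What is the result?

B3 gives B2
Db5 gives Db4
F6 gives F5
D#5 gives D#4
C6 gives C5
A4 gives A3

B2 Db4 F5 D#4 C5 A3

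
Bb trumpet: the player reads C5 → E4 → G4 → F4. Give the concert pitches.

Bb4 D4 F4 Eb4

Written C4 on the Bb trumpet sounds as Bb3, a major second lower; apply that shift to every note.
C5 to Bb4
E4 to D4
G4 to F4
F4 to Eb4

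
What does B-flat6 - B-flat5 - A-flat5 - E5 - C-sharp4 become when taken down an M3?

Gb6 Gb5 Fb5 C5 A3

Bb6 down a major third is Gb6.
Bb5: a third down reaches G, and 4 semitones makes it Gb5.
A major third down from Ab5 gives Fb5.
A major third down from E5 gives C5.
C#4 down a major third is A3.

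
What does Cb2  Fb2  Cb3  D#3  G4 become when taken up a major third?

Cb2 gives Eb2
Fb2 gives Ab2
Cb3 gives Eb3
D#3 gives F##3
G4 gives B4

Eb2 Ab2 Eb3 F##3 B4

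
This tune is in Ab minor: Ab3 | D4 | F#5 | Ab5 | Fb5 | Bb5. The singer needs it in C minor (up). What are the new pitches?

C4 F#4 A#5 C6 Ab5 D6

Ab minor to C minor up is a major third, so every note moves up by that interval.
Ab3 to C4
D4 to F#4
F#5 to A#5
Ab5 to C6
Fb5 to Ab5
Bb5 to D6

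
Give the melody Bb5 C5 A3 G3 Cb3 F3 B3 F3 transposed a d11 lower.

F#4 G#3 E#2 D#2 G1 C#2 F##2 C#2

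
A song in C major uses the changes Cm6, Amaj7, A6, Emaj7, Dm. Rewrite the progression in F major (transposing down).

C major down to F major is a perfect fifth; each chord root moves by that interval while the quality stays the same.
Cm6: root C down a perfect fifth → F, giving Fm6.
Amaj7: root A down a perfect fifth → D, giving Dmaj7.
A6: root A down a perfect fifth → D, giving D6.
Emaj7: root E down a perfect fifth → A, giving Amaj7.
Dm: root D down a perfect fifth → G, giving Gm.

Fm6 Dmaj7 D6 Amaj7 Gm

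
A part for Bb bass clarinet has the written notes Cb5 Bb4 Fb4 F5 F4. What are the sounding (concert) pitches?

Bbb3 Ab3 Ebb3 Eb4 Eb3

Written C4 on the Bb bass clarinet sounds as Bb2, a major ninth lower; apply that shift to every note.
Cb5 becomes Bbb3
Bb4 becomes Ab3
Fb4 becomes Ebb3
F5 becomes Eb4
F4 becomes Eb3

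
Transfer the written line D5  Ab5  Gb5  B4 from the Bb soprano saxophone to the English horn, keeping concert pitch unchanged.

First find concert pitch: the Bb soprano saxophone sounds a major second below written, so D5 Ab5 Gb5 B4 sounds C5 Gb5 Fb5 A4.
Then write for English horn: it sounds a perfect fifth below written, so the part must be a perfect fifth above concert.
C5 → G5
Gb5 → Db6
Fb5 → Cb6
A4 → E5

G5 Db6 Cb6 E5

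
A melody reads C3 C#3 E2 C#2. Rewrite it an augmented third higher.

E#3 E##3 G##2 E##2

An augmented third up from C3 gives E#3.
C#3 up an augmented third is E##3.
E2 up an augmented third is G##2.
C#2 up an augmented third is E##2.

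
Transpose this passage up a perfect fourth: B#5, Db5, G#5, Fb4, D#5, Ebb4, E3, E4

E#6 Gb5 C#6 Bbb4 G#5 Abb4 A3 A4

B#5: a fourth up reaches E, and 5 semitones makes it E#6.
Db5: a fourth up reaches G, and 5 semitones makes it Gb5.
A perfect fourth up from G#5 gives C#6.
Fb4: a fourth up reaches B, and 5 semitones makes it Bbb4.
A perfect fourth up from D#5 gives G#5.
Ebb4 up a perfect fourth is Abb4.
E3: a fourth up reaches A, and 5 semitones makes it A3.
A perfect fourth up from E4 gives A4.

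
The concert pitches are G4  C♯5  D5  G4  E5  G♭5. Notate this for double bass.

The double bass sounds a perfect octave below written, so the written part must be a perfect octave above concert — transpose each note up.
G4 gives G5
C#5 gives C#6
D5 gives D6
G4 gives G5
E5 gives E6
Gb5 gives Gb6

G5 C#6 D6 G5 E6 Gb6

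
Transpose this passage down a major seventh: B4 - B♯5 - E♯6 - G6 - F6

B4: a seventh down reaches C, and 11 semitones makes it C4.
B#5: a seventh down reaches C, and 11 semitones makes it C#5.
A major seventh down from E#6 gives F#5.
G6 down a major seventh is Ab5.
F6: a seventh down reaches G, and 11 semitones makes it Gb5.

C4 C#5 F#5 Ab5 Gb5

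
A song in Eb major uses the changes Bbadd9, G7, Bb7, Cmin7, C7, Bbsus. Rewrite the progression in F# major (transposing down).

C#add9 A#7 C#7 D#min7 D#7 C#sus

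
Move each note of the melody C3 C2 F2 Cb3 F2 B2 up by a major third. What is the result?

E3 E2 A2 Eb3 A2 D#3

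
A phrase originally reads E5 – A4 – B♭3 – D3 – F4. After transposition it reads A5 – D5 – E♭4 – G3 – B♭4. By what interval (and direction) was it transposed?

From E5 to A5 is 4 letter names — a fourth of some quality.
E5 to A5 is 5 semitones, which makes it a perfect fourth; the second version is higher, so the direction is up.
Checking another pair — F4 → Bb4 — gives the same interval.

up a perfect fourth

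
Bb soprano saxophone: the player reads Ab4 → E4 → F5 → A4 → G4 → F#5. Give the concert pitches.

The Bb soprano saxophone sounds a major second below written, so transpose each written note down a major second.
Ab4 gives Gb4
E4 gives D4
F5 gives Eb5
A4 gives G4
G4 gives F4
F#5 gives E5

Gb4 D4 Eb5 G4 F4 E5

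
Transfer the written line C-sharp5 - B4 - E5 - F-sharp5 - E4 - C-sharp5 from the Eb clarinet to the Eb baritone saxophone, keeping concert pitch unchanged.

C#7 B6 E7 F#7 E6 C#7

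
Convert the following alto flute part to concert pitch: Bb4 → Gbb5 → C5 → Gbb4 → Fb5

Written C4 on the alto flute sounds as G3, a perfect fourth lower; apply that shift to every note.
Bb4 to F4
Gbb5 to Dbb5
C5 to G4
Gbb4 to Dbb4
Fb5 to Cb5

F4 Dbb5 G4 Dbb4 Cb5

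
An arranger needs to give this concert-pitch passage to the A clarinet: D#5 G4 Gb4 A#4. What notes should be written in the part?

Written C4 sounds as A3 on the A clarinet, so concert pitches are written a minor third up.
D#5 -> F#5
G4 -> Bb4
Gb4 -> Bbb4
A#4 -> C#5

F#5 Bb4 Bbb4 C#5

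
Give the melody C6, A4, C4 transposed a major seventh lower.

C6 → Db5
A4 → Bb3
C4 → Db3

Db5 Bb3 Db3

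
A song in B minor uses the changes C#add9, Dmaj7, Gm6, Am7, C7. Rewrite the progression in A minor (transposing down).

B minor down to A minor is a major second; each chord root moves by that interval while the quality stays the same.
C#add9: root C# down a major second → B, giving Badd9.
Dmaj7: root D down a major second → C, giving Cmaj7.
Gm6: root G down a major second → F, giving Fm6.
Am7: root A down a major second → G, giving Gm7.
C7: root C down a major second → Bb, giving Bb7.

Badd9 Cmaj7 Fm6 Gm7 Bb7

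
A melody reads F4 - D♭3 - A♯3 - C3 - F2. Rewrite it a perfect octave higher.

F4: an octave up reaches F, and 12 semitones makes it F5.
A perfect octave up from Db3 gives Db4.
A#3: an octave up reaches A, and 12 semitones makes it A#4.
C3: an octave up reaches C, and 12 semitones makes it C4.
F2 up a perfect octave is F3.

F5 Db4 A#4 C4 F3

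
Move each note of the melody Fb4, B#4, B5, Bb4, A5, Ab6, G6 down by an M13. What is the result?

Abb2 D#3 D4 Db3 C4 Cb5 Bb4

A major thirteenth down from Fb4 gives Abb2.
B#4: a thirteenth down reaches D, and 21 semitones makes it D#3.
A major thirteenth down from B5 gives D4.
Bb4 down a major thirteenth is Db3.
A major thirteenth down from A5 gives C4.
Ab6 down a major thirteenth is Cb5.
A major thirteenth down from G6 gives Bb4.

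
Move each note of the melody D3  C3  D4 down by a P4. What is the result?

A2 G2 A3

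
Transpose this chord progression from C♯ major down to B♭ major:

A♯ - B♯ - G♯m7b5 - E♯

C♯ major down to B♭ major is an augmented second; each chord root moves by that interval while the quality stays the same.
A♯: root A♯ down an augmented second → G, giving G.
B♯: root B♯ down an augmented second → A, giving A.
G♯m7b5: root G♯ down an augmented second → F, giving Fm7b5.
E♯: root E♯ down an augmented second → D, giving D.

G A Fm7b5 D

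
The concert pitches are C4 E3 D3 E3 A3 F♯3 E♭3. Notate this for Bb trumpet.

D4 F#3 E3 F#3 B3 G#3 F3

Written C4 sounds as Bb3 on the Bb trumpet, so concert pitches are written a major second up.
C4 → D4
E3 → F#3
D3 → E3
E3 → F#3
A3 → B3
F#3 → G#3
Eb3 → F3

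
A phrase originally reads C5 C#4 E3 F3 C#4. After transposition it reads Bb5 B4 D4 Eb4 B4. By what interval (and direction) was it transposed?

up a minor seventh

From C5 to Bb5 is 7 letter names — a seventh of some quality.
C5 to Bb5 is 10 semitones, which makes it a minor seventh; the second version is higher, so the direction is up.
Checking another pair — C#4 → B4 — gives the same interval.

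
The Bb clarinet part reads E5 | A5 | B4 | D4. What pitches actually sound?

Written C4 on the Bb clarinet sounds as Bb3, a major second lower; apply that shift to every note.
E5 gives D5
A5 gives G5
B4 gives A4
D4 gives C4

D5 G5 A4 C4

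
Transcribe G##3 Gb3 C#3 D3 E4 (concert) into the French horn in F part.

D##4 Db4 G#3 A3 B4

Written C4 sounds as F3 on the French horn in F, so concert pitches are written a perfect fifth up.
G##3 to D##4
Gb3 to Db4
C#3 to G#3
D3 to A3
E4 to B4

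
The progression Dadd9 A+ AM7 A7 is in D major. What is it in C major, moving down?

D major down to C major is a major second; each chord root moves by that interval while the quality stays the same.
Dadd9: root D down a major second → C, giving Cadd9.
A+: root A down a major second → G, giving G+.
AM7: root A down a major second → G, giving GM7.
A7: root A down a major second → G, giving G7.

Cadd9 G+ GM7 G7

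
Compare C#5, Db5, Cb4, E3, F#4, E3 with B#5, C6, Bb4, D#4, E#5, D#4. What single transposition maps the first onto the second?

up a major seventh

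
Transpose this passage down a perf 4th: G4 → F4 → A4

A perfect fourth down from G4 gives D4.
F4 down a perfect fourth is C4.
A4 down a perfect fourth is E4.

D4 C4 E4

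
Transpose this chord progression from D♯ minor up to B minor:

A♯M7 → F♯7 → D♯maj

F#M7 D7 Bmaj

D♯ minor up to B minor is a minor sixth; each chord root moves by that interval while the quality stays the same.
A♯M7: root A♯ up a minor sixth → F#, giving F#M7.
F♯7: root F♯ up a minor sixth → D, giving D7.
D♯maj: root D♯ up a minor sixth → B, giving Bmaj.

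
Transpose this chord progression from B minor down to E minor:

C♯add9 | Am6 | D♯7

F#add9 Dm6 G#7

B minor down to E minor is a perfect fifth; each chord root moves by that interval while the quality stays the same.
C♯add9: root C♯ down a perfect fifth → F#, giving F#add9.
Am6: root A down a perfect fifth → D, giving Dm6.
D♯7: root D♯ down a perfect fifth → G#, giving G#7.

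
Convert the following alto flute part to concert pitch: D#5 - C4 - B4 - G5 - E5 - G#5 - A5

A#4 G3 F#4 D5 B4 D#5 E5

Written C4 on the alto flute sounds as G3, a perfect fourth lower; apply that shift to every note.
D#5 -> A#4
C4 -> G3
B4 -> F#4
G5 -> D5
E5 -> B4
G#5 -> D#5
A5 -> E5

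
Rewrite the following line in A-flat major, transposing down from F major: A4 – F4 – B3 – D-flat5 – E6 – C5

C4 Ab3 D3 Fb4 G5 Eb4

From F down to A-flat is a major sixth; apply that to each pitch.
A4 becomes C4
F4 becomes Ab3
B3 becomes D3
Db5 becomes Fb4
E6 becomes G5
C5 becomes Eb4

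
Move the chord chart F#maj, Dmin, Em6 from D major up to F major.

Amaj Fmin Gm6

D major up to F major is a minor third; each chord root moves by that interval while the quality stays the same.
F#maj: root F# up a minor third → A, giving Amaj.
Dmin: root D up a minor third → F, giving Fmin.
Em6: root E up a minor third → G, giving Gm6.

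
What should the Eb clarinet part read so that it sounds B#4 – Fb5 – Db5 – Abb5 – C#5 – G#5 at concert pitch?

G##4 Db5 Bb4 Fb5 A#4 E#5

Written C4 sounds as Eb4 on the Eb clarinet, so concert pitches are written a minor third down.
B#4 → G##4
Fb5 → Db5
Db5 → Bb4
Abb5 → Fb5
C#5 → A#4
G#5 → E#5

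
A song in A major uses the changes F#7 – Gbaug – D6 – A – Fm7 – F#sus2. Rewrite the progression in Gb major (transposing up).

Eb7 Fbbaug Cb6 Gb Ebbm7 Ebsus2

A major up to Gb major is a diminished seventh; each chord root moves by that interval while the quality stays the same.
F#7: root F# up a diminished seventh → Eb, giving Eb7.
Gbaug: root Gb up a diminished seventh → Fbb, giving Fbbaug.
D6: root D up a diminished seventh → Cb, giving Cb6.
A: root A up a diminished seventh → Gb, giving Gb.
Fm7: root F up a diminished seventh → Ebb, giving Ebbm7.
F#sus2: root F# up a diminished seventh → Eb, giving Ebsus2.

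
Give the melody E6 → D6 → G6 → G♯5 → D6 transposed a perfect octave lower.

E5 D5 G5 G#4 D5

A perfect octave down from E6 gives E5.
D6 down a perfect octave is D5.
A perfect octave down from G6 gives G5.
G#5 down a perfect octave is G#4.
A perfect octave down from D6 gives D5.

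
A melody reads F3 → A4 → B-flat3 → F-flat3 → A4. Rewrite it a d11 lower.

F3 down a diminished eleventh is C#2.
A4 down a diminished eleventh is E#3.
Bb3 down a diminished eleventh is F#2.
A diminished eleventh down from Fb3 gives C2.
A4 down a diminished eleventh is E#3.

C#2 E#3 F#2 C2 E#3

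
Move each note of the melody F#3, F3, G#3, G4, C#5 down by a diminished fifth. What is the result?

A diminished fifth down from F#3 gives B#2.
F3 down a diminished fifth is B2.
G#3: a fifth down reaches C, and 6 semitones makes it C##3.
A diminished fifth down from G4 gives C#4.
C#5: a fifth down reaches F, and 6 semitones makes it F##4.

B#2 B2 C##3 C#4 F##4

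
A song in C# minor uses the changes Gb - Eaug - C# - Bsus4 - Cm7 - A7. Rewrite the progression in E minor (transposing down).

Bbb Gaug E Dsus4 Ebm7 C7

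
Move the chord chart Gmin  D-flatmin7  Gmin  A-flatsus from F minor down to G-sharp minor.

A#min Emin7 A#min Bsus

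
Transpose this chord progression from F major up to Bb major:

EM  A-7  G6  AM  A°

F major up to Bb major is a perfect fourth; each chord root moves by that interval while the quality stays the same.
EM: root E up a perfect fourth → A, giving AM.
A-7: root A up a perfect fourth → D, giving D-7.
G6: root G up a perfect fourth → C, giving C6.
AM: root A up a perfect fourth → D, giving DM.
A°: root A up a perfect fourth → D, giving D°.

AM D-7 C6 DM D°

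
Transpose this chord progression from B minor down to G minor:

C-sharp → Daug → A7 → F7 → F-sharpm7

A Bbaug F7 Db7 Dm7

B minor down to G minor is a major third; each chord root moves by that interval while the quality stays the same.
C-sharp: root C-sharp down a major third → A, giving A.
Daug: root D down a major third → Bb, giving Bbaug.
A7: root A down a major third → F, giving F7.
F7: root F down a major third → Db, giving Db7.
F-sharpm7: root F-sharp down a major third → D, giving Dm7.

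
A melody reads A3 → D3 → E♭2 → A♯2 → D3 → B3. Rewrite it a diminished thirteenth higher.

Fb5 Bbb4 Cbb4 F4 Bbb4 Gb5

A3: a thirteenth up reaches F, and 19 semitones makes it Fb5.
A diminished thirteenth up from D3 gives Bbb4.
A diminished thirteenth up from Eb2 gives Cbb4.
A#2 up a diminished thirteenth is F4.
D3: a thirteenth up reaches B, and 19 semitones makes it Bbb4.
B3: a thirteenth up reaches G, and 19 semitones makes it Gb5.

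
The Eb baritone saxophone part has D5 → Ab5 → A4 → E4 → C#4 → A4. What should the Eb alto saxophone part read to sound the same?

First find concert pitch: the Eb baritone saxophone sounds a major thirteenth below written, so D5 Ab5 A4 E4 C#4 A4 sounds F3 Cb4 C3 G2 E2 C3.
Then write for Eb alto saxophone: it sounds a major sixth below written, so the part must be a major sixth above concert.
F3 → D4
Cb4 → Ab4
C3 → A3
G2 → E3
E2 → C#3
C3 → A3

D4 Ab4 A3 E3 C#3 A3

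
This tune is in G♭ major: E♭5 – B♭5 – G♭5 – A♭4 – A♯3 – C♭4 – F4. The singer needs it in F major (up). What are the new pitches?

D6 A6 F6 G5 G##4 Bb4 E5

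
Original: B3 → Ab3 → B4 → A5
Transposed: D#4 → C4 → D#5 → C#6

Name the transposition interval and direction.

From B3 to D#4 is 3 letter names — a third of some quality.
B3 to D#4 is 4 semitones, which makes it a major third; the second version is higher, so the direction is up.
Checking another pair — A5 → C#6 — gives the same interval.

up a major third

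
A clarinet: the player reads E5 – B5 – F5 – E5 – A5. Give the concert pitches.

The A clarinet sounds a minor third below written, so transpose each written note down a minor third.
E5 → C#5
B5 → G#5
F5 → D5
E5 → C#5
A5 → F#5

C#5 G#5 D5 C#5 F#5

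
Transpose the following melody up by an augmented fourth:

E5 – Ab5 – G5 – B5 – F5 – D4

A#5 D6 C#6 E#6 B5 G#4

E5 to A#5
Ab5 to D6
G5 to C#6
B5 to E#6
F5 to B5
D4 to G#4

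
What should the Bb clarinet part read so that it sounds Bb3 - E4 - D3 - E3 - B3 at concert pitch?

C4 F#4 E3 F#3 C#4

The Bb clarinet sounds a major second below written, so the written part must be a major second above concert — transpose each note up.
Bb3 becomes C4
E4 becomes F#4
D3 becomes E3
E3 becomes F#3
B3 becomes C#4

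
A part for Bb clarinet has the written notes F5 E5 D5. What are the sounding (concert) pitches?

Eb5 D5 C5

Written C4 on the Bb clarinet sounds as Bb3, a major second lower; apply that shift to every note.
F5 to Eb5
E5 to D5
D5 to C5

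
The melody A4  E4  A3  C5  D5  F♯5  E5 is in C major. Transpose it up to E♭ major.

C5 G4 C4 Eb5 F5 A5 G5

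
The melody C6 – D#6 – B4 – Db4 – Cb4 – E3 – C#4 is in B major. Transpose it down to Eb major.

From B down to Eb is an augmented fifth; apply that to each pitch.
C6 becomes Fb5
D#6 becomes G5
B4 becomes Eb4
Db4 becomes Gbb3
Cb4 becomes Fbb3
E3 becomes Ab2
C#4 becomes F3

Fb5 G5 Eb4 Gbb3 Fbb3 Ab2 F3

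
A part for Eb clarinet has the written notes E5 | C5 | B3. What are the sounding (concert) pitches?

G5 Eb5 D4

Written C4 on the Eb clarinet sounds as Eb4, a minor third higher; apply that shift to every note.
E5 -> G5
C5 -> Eb5
B3 -> D4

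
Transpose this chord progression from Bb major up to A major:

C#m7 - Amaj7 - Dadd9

B#m7 G#maj7 C#add9

Bb major up to A major is a major seventh; each chord root moves by that interval while the quality stays the same.
C#m7: root C# up a major seventh → B#, giving B#m7.
Amaj7: root A up a major seventh → G#, giving G#maj7.
Dadd9: root D up a major seventh → C#, giving C#add9.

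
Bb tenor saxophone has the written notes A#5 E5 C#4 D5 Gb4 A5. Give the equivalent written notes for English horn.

First find concert pitch: the Bb tenor saxophone sounds a major ninth below written, so A#5 E5 C#4 D5 Gb4 A5 sounds G#4 D4 B2 C4 Fb3 G4.
Then write for English horn: it sounds a perfect fifth below written, so the part must be a perfect fifth above concert.
G#4 → D#5
D4 → A4
B2 → F#3
C4 → G4
Fb3 → Cb4
G4 → D5

D#5 A4 F#3 G4 Cb4 D5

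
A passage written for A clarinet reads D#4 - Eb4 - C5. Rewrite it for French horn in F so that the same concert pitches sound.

First find concert pitch: the A clarinet sounds a minor third below written, so D#4 Eb4 C5 sounds B#3 C4 A4.
Then write for French horn in F: it sounds a perfect fifth below written, so the part must be a perfect fifth above concert.
B#3 → F##4
C4 → G4
A4 → E5

F##4 G4 E5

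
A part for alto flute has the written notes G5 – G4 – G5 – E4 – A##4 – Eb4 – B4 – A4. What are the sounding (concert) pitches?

The alto flute sounds a perfect fourth below written, so transpose each written note down a perfect fourth.
G5 -> D5
G4 -> D4
G5 -> D5
E4 -> B3
A##4 -> E##4
Eb4 -> Bb3
B4 -> F#4
A4 -> E4

D5 D4 D5 B3 E##4 Bb3 F#4 E4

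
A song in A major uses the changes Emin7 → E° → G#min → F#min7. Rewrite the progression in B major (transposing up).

F#min7 F#° A#min G#min7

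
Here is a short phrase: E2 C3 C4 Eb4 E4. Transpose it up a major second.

F#2 D3 D4 F4 F#4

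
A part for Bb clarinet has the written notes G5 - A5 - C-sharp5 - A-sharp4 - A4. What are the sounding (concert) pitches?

F5 G5 B4 G#4 G4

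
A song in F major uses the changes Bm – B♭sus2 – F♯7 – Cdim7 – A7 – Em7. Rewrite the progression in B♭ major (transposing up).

F major up to B♭ major is a perfect fourth; each chord root moves by that interval while the quality stays the same.
Bm: root B up a perfect fourth → E, giving Em.
B♭sus2: root B♭ up a perfect fourth → Eb, giving Ebsus2.
F♯7: root F♯ up a perfect fourth → B, giving B7.
Cdim7: root C up a perfect fourth → F, giving Fdim7.
A7: root A up a perfect fourth → D, giving D7.
Em7: root E up a perfect fourth → A, giving Am7.

Em Ebsus2 B7 Fdim7 D7 Am7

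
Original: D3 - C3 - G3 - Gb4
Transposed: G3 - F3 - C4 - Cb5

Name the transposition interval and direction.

up a perfect fourth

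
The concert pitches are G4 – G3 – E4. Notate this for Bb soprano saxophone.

A4 A3 F#4

Written C4 sounds as Bb3 on the Bb soprano saxophone, so concert pitches are written a major second up.
G4 → A4
G3 → A3
E4 → F#4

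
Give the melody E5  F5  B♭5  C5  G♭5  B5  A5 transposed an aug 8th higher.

E5 → E#6
F5 → F#6
Bb5 → B6
C5 → C#6
Gb5 → G6
B5 → B#6
A5 → A#6

E#6 F#6 B6 C#6 G6 B#6 A#6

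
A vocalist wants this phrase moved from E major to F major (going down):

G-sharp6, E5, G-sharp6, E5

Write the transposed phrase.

From E down to F is a major seventh; apply that to each pitch.
G#6 → A5
E5 → F4
G#6 → A5
E5 → F4

A5 F4 A5 F4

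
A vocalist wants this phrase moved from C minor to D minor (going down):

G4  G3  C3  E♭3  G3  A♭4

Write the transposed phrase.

A3 A2 D2 F2 A2 Bb3

C minor to D minor down is a minor seventh, so every note moves down by that interval.
G4 gives A3
G3 gives A2
C3 gives D2
Eb3 gives F2
G3 gives A2
Ab4 gives Bb3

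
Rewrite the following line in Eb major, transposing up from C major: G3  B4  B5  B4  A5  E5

Bb3 D5 D6 D5 C6 G5

C major to Eb major up is a minor third, so every note moves up by that interval.
G3 becomes Bb3
B4 becomes D5
B5 becomes D6
B4 becomes D5
A5 becomes C6
E5 becomes G5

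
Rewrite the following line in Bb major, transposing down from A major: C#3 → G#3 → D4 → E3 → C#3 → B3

D2 A2 Eb3 F2 D2 C3

A major to Bb major down is a major seventh, so every note moves down by that interval.
C#3 becomes D2
G#3 becomes A2
D4 becomes Eb3
E3 becomes F2
C#3 becomes D2
B3 becomes C3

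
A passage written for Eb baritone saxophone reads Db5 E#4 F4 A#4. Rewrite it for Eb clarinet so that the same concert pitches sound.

Db3 E#2 F2 A#2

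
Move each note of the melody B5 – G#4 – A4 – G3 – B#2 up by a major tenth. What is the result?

D#7 B#5 C#6 B4 D##4

B5 -> D#7
G#4 -> B#5
A4 -> C#6
G3 -> B4
B#2 -> D##4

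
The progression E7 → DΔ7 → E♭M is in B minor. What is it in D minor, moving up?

B minor up to D minor is a minor third; each chord root moves by that interval while the quality stays the same.
E7: root E up a minor third → G, giving G7.
DΔ7: root D up a minor third → F, giving FΔ7.
E♭M: root E♭ up a minor third → Gb, giving GbM.

G7 FΔ7 GbM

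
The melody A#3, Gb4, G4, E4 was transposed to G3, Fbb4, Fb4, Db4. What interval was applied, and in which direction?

down an augmented second

From A#3 to G3 is 2 letter names — a second of some quality.
G3 to A#3 is 3 semitones, which makes it an augmented second; the second version is lower, so the direction is down.
Checking another pair — E4 → Db4 — gives the same interval.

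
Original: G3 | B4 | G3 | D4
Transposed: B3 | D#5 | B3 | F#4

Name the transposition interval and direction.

up a major third

From G3 to B3 is 3 letter names — a third of some quality.
G3 to B3 is 4 semitones, which makes it a major third; the second version is higher, so the direction is up.
Checking another pair — D4 → F#4 — gives the same interval.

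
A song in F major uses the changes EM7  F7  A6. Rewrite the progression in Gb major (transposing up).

FM7 Gb7 Bb6

F major up to Gb major is a minor second; each chord root moves by that interval while the quality stays the same.
EM7: root E up a minor second → F, giving FM7.
F7: root F up a minor second → Gb, giving Gb7.
A6: root A up a minor second → Bb, giving Bb6.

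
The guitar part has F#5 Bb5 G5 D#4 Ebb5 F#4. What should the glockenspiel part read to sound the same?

F#2 Bb2 G2 D#1 Ebb2 F#1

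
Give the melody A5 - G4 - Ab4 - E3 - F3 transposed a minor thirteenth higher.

A5: a thirteenth up reaches F, and 20 semitones makes it F7.
A minor thirteenth up from G4 gives Eb6.
Ab4: a thirteenth up reaches F, and 20 semitones makes it Fb6.
E3: a thirteenth up reaches C, and 20 semitones makes it C5.
A minor thirteenth up from F3 gives Db5.

F7 Eb6 Fb6 C5 Db5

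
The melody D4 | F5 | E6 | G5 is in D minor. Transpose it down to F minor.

F3 Ab4 G5 Bb4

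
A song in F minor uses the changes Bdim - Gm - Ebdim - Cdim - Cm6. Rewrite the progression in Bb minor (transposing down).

Edim Cm Abdim Fdim Fm6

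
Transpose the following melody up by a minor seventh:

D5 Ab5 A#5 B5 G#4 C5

C6 Gb6 G#6 A6 F#5 Bb5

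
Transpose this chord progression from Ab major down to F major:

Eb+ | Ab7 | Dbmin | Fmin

C+ F7 Bbmin Dmin

Ab major down to F major is a minor third; each chord root moves by that interval while the quality stays the same.
Eb+: root Eb down a minor third → C, giving C+.
Ab7: root Ab down a minor third → F, giving F7.
Dbmin: root Db down a minor third → Bb, giving Bbmin.
Fmin: root F down a minor third → D, giving Dmin.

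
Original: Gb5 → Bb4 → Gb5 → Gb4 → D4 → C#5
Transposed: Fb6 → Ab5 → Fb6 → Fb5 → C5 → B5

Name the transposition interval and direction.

From Gb5 to Fb6 is 7 letter names — a seventh of some quality.
Gb5 to Fb6 is 10 semitones, which makes it a minor seventh; the second version is higher, so the direction is up.
Checking another pair — C#5 → B5 — gives the same interval.

up a minor seventh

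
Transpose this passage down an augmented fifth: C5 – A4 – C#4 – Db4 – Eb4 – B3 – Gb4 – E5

C5 -> Fb4
A4 -> Db4
C#4 -> F3
Db4 -> Gbb3
Eb4 -> Abb3
B3 -> Eb3
Gb4 -> Cbb4
E5 -> Ab4

Fb4 Db4 F3 Gbb3 Abb3 Eb3 Cbb4 Ab4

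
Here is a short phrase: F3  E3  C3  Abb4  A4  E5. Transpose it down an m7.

F3 → G2
E3 → F#2
C3 → D2
Abb4 → Bbb3
A4 → B3
E5 → F#4

G2 F#2 D2 Bbb3 B3 F#4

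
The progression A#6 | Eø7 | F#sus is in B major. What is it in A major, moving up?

B major up to A major is a minor seventh; each chord root moves by that interval while the quality stays the same.
A#6: root A# up a minor seventh → G#, giving G#6.
Eø7: root E up a minor seventh → D, giving Dø7.
F#sus: root F# up a minor seventh → E, giving Esus.

G#6 Dø7 Esus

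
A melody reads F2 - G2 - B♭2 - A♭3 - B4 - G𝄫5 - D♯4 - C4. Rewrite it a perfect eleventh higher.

Bb3 C4 Eb4 Db5 E6 Cbb7 G#5 F5

A perfect eleventh up from F2 gives Bb3.
A perfect eleventh up from G2 gives C4.
Bb2 up a perfect eleventh is Eb4.
Ab3 up a perfect eleventh is Db5.
B4: an eleventh up reaches E, and 17 semitones makes it E6.
A perfect eleventh up from Gbb5 gives Cbb7.
A perfect eleventh up from D#4 gives G#5.
C4: an eleventh up reaches F, and 17 semitones makes it F5.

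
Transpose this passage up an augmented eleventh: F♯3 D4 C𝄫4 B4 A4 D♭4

An augmented eleventh up from F#3 gives B#4.
D4 up an augmented eleventh is G#5.
An augmented eleventh up from Cbb4 gives Fb5.
B4 up an augmented eleventh is E#6.
A4 up an augmented eleventh is D#6.
Db4: an eleventh up reaches G, and 18 semitones makes it G5.

B#4 G#5 Fb5 E#6 D#6 G5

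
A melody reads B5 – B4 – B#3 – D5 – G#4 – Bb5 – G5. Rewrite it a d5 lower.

E#5 E#4 E##3 G#4 C##4 E5 C#5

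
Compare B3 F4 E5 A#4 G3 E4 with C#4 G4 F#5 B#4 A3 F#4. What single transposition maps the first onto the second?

up a major second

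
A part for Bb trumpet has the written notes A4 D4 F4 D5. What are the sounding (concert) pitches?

G4 C4 Eb4 C5

Written C4 on the Bb trumpet sounds as Bb3, a major second lower; apply that shift to every note.
A4 → G4
D4 → C4
F4 → Eb4
D5 → C5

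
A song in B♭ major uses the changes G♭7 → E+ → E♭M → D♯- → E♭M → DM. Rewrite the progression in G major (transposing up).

Eb7 C#+ CM B#- CM BM

B♭ major up to G major is a major sixth; each chord root moves by that interval while the quality stays the same.
G♭7: root G♭ up a major sixth → Eb, giving Eb7.
E+: root E up a major sixth → C#, giving C#+.
E♭M: root E♭ up a major sixth → C, giving CM.
D♯-: root D♯ up a major sixth → B#, giving B#-.
E♭M: root E♭ up a major sixth → C, giving CM.
DM: root D up a major sixth → B, giving BM.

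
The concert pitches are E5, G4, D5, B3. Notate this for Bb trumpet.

Written C4 sounds as Bb3 on the Bb trumpet, so concert pitches are written a major second up.
E5 → F#5
G4 → A4
D5 → E5
B3 → C#4

F#5 A4 E5 C#4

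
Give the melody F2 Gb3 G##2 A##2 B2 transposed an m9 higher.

F2 gives Gb3
Gb3 gives Abb4
G##2 gives A#3
A##2 gives B#3
B2 gives C4

Gb3 Abb4 A#3 B#3 C4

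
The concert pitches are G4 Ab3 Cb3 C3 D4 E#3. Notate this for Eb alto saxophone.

The Eb alto saxophone sounds a major sixth below written, so the written part must be a major sixth above concert — transpose each note up.
G4 → E5
Ab3 → F4
Cb3 → Ab3
C3 → A3
D4 → B4
E#3 → C##4

E5 F4 Ab3 A3 B4 C##4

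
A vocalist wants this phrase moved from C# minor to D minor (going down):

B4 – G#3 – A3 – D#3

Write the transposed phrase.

C4 A2 Bb2 E2

From C# down to D is a major seventh; apply that to each pitch.
B4 -> C4
G#3 -> A2
A3 -> Bb2
D#3 -> E2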